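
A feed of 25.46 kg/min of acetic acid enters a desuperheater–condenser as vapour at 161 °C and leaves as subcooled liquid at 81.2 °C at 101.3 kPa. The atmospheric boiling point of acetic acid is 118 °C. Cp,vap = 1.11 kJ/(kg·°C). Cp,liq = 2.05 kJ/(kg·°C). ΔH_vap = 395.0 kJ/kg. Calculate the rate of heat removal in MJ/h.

vapour 161→118 °C: -47.73 kJ/kg
condensation at 118 °C: -395 kJ/kg
liquid 118→81.2 °C: -75.44 kJ/kg
Δh = -47.73 + -395 + -75.44 = -518.17 kJ/kg
Q = ṁ·Δh = 25.46 kg/min × -518.17 kJ/kg = -13193 kJ/min
|Q| = 219.88 kW = 791.56 MJ/h

Q_c = 792 MJ/h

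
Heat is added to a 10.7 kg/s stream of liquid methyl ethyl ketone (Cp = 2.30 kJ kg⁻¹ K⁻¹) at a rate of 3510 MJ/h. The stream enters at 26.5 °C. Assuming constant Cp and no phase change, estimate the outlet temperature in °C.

T_out = 66.1 °C

Q = 3510 MJ/h = 975 kJ/s
ΔT = Q/(ṁ·Cp) = 975/(10.7×2.30) = 39.618 K
T_out = 26.5 + 39.618 = 66.118 °C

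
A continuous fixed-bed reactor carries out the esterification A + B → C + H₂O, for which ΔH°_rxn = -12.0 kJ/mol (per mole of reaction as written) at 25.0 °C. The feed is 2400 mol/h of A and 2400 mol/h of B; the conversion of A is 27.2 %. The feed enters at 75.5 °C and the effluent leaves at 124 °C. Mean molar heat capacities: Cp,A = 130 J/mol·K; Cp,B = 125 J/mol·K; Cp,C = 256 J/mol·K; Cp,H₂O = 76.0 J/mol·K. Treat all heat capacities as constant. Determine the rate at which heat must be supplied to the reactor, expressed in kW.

Q_in = 7.45 kW

Extent of reaction ξ = 0.272 × 2400 = 652.8 mol/h
Reaction term: ξ·ΔH°_rxn = 652.8 × -12.0 = -7833.6 kJ/h
Sensible, feed 75.5→25 °C: -30906 kJ/h
Outlet flows (mol/h): A 1747.2, B 1747.2, C 652.8, H₂O 652.8
Sensible, products 25→124 °C: 65564 kJ/h
Q = ΔH = 26825 kJ/h = 7.4513 kW
Heat supplied = 7.4513 kW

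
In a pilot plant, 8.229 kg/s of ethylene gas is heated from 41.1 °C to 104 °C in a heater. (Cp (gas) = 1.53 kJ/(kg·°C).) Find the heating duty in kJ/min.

Q = ṁ·Cp·ΔT = 8.229 × 1.53 × (104 − 41.1) = 791.93 kJ/s
Heating duty = 47516 kJ/min

Q = 47500 kJ/min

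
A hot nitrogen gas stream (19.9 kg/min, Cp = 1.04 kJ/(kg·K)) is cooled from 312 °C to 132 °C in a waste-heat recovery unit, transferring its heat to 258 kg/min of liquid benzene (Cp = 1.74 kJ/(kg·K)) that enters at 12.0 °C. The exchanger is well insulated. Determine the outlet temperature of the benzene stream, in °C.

Heat released by hot stream: Q = 19.9 × 1.04 × (312 − 132) = 3725.3 kJ/min
Energy balance on cold side (adiabatic exchanger): Q = ṁ_c·Cp_c·(T_c,out − T_c,in)
T_c,out = 12.0 + 3725.3/(258 × 1.74) = 20.298 °C

T_c,out = 20.3 °C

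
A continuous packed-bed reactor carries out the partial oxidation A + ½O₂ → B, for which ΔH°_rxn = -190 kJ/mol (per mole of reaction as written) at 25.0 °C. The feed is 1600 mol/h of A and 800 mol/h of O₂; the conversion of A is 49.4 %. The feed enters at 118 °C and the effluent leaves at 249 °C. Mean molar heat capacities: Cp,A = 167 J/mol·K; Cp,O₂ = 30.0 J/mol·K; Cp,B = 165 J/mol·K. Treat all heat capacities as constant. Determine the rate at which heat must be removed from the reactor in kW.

Extent of reaction ξ = 0.494 × 1600 = 790.4 mol/h
Reaction term: ξ·ΔH°_rxn = 790.4 × -190 = -150180 kJ/h
Sensible, feed 118→25 °C: -27082 kJ/h
Outlet flows (mol/h): A 809.6, O₂ 404.8, B 790.4
Sensible, products 25→249 °C: 62219 kJ/h
Q = ΔH = -115040 kJ/h = -31.955 kW
Heat removed = 31.955 kW

Q_out = 32.0 kW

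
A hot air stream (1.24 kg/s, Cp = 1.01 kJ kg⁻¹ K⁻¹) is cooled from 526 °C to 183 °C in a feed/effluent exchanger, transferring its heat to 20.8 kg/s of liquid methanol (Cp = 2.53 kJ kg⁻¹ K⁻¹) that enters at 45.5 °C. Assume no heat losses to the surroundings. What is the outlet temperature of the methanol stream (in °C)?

T_c,out = 53.7 °C

Heat released by hot stream: Q = 1.24 × 1.01 × (526 − 183) = 429.57 kJ/s
Energy balance on cold side (adiabatic exchanger): Q = ṁ_c·Cp_c·(T_c,out − T_c,in)
T_c,out = 45.5 + 429.57/(20.8 × 2.53) = 53.663 °C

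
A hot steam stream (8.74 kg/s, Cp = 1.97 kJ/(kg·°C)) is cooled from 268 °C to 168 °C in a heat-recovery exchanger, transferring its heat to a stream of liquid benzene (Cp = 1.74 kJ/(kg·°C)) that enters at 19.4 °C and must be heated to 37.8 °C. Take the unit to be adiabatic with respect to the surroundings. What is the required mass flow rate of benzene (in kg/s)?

Heat released by hot stream: Q = 8.74 × 1.97 × (268 − 168) = 1721.8 kJ/s
Energy balance on cold side (adiabatic exchanger): Q = ṁ_c·Cp_c·(T_c,out − T_c,in)
ṁ_c = 1721.8 / [1.74 × (37.8 − 19.4)] = 53.779 kg/s

ṁ_c = 53.8 kg/s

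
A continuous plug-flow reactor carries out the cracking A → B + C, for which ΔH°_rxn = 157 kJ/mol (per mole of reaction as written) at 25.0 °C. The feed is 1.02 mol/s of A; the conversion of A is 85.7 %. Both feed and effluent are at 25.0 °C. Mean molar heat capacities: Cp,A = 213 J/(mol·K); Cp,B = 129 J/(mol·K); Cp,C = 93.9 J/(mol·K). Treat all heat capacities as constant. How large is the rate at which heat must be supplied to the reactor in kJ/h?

Extent of reaction ξ = 0.857 × 1.02 = 0.87414 mol/s
Reaction term: ξ·ΔH°_rxn = 0.87414 × 157 = 137.24 kJ/s
Q = ΔH = 137.24 kJ/s = 137.24 kW
Heat supplied = 494060 kJ/h

Q_in = 494000 kJ/h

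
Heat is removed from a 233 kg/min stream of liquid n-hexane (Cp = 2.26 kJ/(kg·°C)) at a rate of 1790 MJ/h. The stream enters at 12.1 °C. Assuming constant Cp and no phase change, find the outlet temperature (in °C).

T_out = -44.6 °C

Q = 1790 MJ/h = 29833 kJ/min
ΔT = Q/(ṁ·Cp) = 29833/(233×2.26) = 56.655 K
T_out = 12.1 − 56.655 = -44.555 °C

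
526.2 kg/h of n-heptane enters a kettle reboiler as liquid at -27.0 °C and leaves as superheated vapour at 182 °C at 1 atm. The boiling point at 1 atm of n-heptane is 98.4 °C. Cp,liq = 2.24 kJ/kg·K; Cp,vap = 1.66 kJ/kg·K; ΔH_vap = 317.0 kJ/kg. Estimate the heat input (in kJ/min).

liquid -27.0→98.4 °C: 280.9 kJ/kg
vaporisation at 98.4 °C: 317 kJ/kg
vapour 98.4→182 °C: 138.78 kJ/kg
Δh = 280.9 + 317 + 138.78 = 736.67 kJ/kg
Q = ṁ·Δh = 526.2 kg/h × 736.67 kJ/kg = 387640 kJ/h
|Q| = 107.68 kW = 6460.6 kJ/min

Q = 6460 kJ/min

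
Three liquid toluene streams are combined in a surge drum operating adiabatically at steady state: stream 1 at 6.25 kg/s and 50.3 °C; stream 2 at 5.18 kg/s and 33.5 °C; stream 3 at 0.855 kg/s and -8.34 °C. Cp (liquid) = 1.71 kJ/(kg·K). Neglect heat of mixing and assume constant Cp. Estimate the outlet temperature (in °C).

Adiabatic, steady state ⇒ Σ ṁᵢCp,ᵢ(T_out − Tᵢ) = 0
Σ ṁᵢCp,ᵢTᵢ = 6.25×1.71×50.3 + 5.18×1.71×33.5 + 0.855×1.71×-8.34 = 822.12
Σ ṁᵢCp,ᵢ = 6.25×1.71 + 5.18×1.71 + 0.855×1.71 = 21.007
T_out = 822.12 / 21.007 = 39.135 °C

T_out = 39.1 °C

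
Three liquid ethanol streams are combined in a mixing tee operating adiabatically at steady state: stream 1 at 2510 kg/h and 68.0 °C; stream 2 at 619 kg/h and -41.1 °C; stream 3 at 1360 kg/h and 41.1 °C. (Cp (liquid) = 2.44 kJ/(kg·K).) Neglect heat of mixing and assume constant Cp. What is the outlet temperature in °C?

Energy balance with Q = 0: Σ ṁᵢCp,ᵢ(T_out − Tᵢ) = 0
Σ ṁᵢCp,ᵢTᵢ = 2510×2.44×68.0 + 619×2.44×-41.1 + 1360×2.44×41.1 = 490770
Σ ṁᵢCp,ᵢ = 2510×2.44 + 619×2.44 + 1360×2.44 = 10953
T_out = 490770 / 10953 = 44.806 °C

T_out = 44.8 °C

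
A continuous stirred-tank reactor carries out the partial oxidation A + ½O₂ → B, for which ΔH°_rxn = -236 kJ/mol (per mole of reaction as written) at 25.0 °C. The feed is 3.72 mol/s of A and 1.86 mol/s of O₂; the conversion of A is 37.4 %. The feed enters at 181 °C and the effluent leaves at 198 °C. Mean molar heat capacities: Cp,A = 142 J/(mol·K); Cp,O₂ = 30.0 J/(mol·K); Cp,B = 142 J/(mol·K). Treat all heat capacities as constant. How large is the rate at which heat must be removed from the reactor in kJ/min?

Q_out = 19300 kJ/min

Extent of reaction ξ = 0.374 × 3.72 = 1.3913 mol/s
Reaction term: ξ·ΔH°_rxn = 1.3913 × -236 = -328.34 kJ/s
Sensible, feed 181→25 °C: -91.11 kJ/s
Outlet flows (mol/s): A 2.3287, O₂ 1.1644, B 1.3913
Sensible, products 25→198 °C: 97.429 kJ/s
Q = ΔH = -322.02 kJ/s = -322.02 kW
Heat removed = 19321 kJ/min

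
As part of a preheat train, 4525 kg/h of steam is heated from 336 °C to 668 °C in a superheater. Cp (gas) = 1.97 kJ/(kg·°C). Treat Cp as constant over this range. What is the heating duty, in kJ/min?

Q = ṁ·Cp·ΔT = 4525 × 1.97 × (668 − 336) = 2.9595e+06 kJ/h
Converting: 2.9595e+06 / 3600 s = 822.09 kW
Heating duty = 49326 kJ/min

Q = 49300 kJ/min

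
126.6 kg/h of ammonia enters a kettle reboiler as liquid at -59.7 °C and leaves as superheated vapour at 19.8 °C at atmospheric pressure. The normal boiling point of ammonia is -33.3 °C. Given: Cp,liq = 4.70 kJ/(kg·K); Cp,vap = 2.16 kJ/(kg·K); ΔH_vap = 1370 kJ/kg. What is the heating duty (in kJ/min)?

liquid -59.7→-33.3 °C: 124.08 kJ/kg
vaporisation at -33.3 °C: 1370 kJ/kg
vapour -33.3→19.8 °C: 114.7 kJ/kg
Δh = 124.08 + 1370 + 114.7 = 1608.8 kJ/kg
Q = ṁ·Δh = 126.6 kg/h × 1608.8 kJ/kg = 203670 kJ/h
|Q| = 56.575 kW = 3394.5 kJ/min

Q = 3390 kJ/min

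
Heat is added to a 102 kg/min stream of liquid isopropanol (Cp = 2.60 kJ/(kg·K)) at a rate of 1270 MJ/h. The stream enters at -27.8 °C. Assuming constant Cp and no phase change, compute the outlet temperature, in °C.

Q = 1270 MJ/h = 21167 kJ/min
ΔT = Q/(ṁ·Cp) = 21167/(102×2.60) = 79.814 K
T_out = -27.8 + 79.814 = 52.014 °C

T_out = 52.0 °C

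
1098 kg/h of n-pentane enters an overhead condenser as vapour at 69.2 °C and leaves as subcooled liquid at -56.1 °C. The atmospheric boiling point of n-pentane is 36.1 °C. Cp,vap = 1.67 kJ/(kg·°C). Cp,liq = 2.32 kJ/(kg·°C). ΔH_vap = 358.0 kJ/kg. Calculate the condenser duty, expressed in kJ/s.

Q_c = 191 kJ/s

vapour 69.2→36.1 °C: -55.277 kJ/kg
condensation at 36.1 °C: -358 kJ/kg
liquid 36.1→-56.1 °C: -213.9 kJ/kg
Δh = -55.277 + -358 + -213.9 = -627.18 kJ/kg
Q = ṁ·Δh = 1098 kg/h × -627.18 kJ/kg = -688640 kJ/h
|Q| = 191.29 kW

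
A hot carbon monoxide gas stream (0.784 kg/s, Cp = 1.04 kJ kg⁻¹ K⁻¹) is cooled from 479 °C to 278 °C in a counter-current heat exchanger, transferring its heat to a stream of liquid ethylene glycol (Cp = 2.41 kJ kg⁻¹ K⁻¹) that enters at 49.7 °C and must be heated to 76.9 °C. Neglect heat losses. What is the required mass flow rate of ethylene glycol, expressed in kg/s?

Heat released by hot stream: Q = 0.784 × 1.04 × (479 − 278) = 163.89 kJ/s
Energy balance on cold side (adiabatic exchanger): Q = ṁ_c·Cp_c·(T_c,out − T_c,in)
ṁ_c = 163.89 / [2.41 × (76.9 − 49.7)] = 2.5001 kg/s

ṁ_c = 2.50 kg/s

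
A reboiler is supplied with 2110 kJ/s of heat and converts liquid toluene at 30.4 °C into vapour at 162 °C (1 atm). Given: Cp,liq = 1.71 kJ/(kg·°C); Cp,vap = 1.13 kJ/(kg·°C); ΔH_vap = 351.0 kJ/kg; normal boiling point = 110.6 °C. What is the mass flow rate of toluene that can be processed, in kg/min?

Δh = 1.71×(110.6−30.4) + 351.0 + 1.13×(162−110.6) = 546.22 kJ/kg
Q = 2110 kJ/s = 2110 kJ/s = 126600 kJ/min
ṁ = Q/Δh = 126600 / 546.22 = 231.77 kg/min

ṁ = 232 kg/min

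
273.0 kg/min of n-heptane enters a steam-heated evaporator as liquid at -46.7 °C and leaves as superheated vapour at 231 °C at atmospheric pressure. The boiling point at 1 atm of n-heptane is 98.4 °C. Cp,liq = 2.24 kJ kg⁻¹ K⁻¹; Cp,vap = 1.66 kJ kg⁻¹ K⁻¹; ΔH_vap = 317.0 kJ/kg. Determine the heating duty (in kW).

liquid -46.7→98.4 °C: 325.02 kJ/kg
vaporisation at 98.4 °C: 317 kJ/kg
vapour 98.4→231 °C: 220.12 kJ/kg
Δh = 325.02 + 317 + 220.12 = 862.14 kJ/kg
Q = ṁ·Δh = 273.0 kg/min × 862.14 kJ/kg = 235360 kJ/min
|Q| = 3922.7 kW

Q = 3920 kW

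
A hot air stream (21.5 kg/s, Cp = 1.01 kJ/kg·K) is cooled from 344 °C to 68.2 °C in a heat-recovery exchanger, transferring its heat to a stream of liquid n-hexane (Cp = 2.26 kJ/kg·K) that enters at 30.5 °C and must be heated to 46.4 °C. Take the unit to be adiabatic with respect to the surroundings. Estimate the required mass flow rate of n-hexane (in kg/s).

ṁ_c = 167 kg/s

Heat released by hot stream: Q = 21.5 × 1.01 × (344 − 68.2) = 5989 kJ/s
Energy balance on cold side (adiabatic exchanger): Q = ṁ_c·Cp_c·(T_c,out − T_c,in)
ṁ_c = 5989 / [2.26 × (46.4 − 30.5)] = 166.67 kg/s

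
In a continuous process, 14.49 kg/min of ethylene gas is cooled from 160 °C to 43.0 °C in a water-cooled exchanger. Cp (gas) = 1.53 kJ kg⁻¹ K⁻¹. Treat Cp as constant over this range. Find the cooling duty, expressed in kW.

Q_c = 43.2 kW

Q = ṁ·Cp·ΔT = 14.49 × 1.53 × (43.0 − 160) = -2593.9 kJ/min
Converting: 2593.9 / 60 s = 43.231 kW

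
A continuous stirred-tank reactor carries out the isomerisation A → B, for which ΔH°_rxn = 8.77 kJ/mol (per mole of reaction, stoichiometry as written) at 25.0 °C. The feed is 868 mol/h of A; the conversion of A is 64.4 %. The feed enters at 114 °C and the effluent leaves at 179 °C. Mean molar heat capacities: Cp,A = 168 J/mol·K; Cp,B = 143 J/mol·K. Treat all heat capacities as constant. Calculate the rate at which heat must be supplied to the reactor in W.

Extent of reaction ξ = 0.644 × 868 = 558.99 mol/h
Reaction term: ξ·ΔH°_rxn = 558.99 × 8.77 = 4902.4 kJ/h
Sensible, feed 114→25 °C: -12978 kJ/h
Outlet flows (mol/h): A 309.01, B 558.99
Sensible, products 25→179 °C: 20305 kJ/h
Q = ΔH = 12229 kJ/h = 3.3969 kW
Heat supplied = 3396.9 W

Q_in = 3400 W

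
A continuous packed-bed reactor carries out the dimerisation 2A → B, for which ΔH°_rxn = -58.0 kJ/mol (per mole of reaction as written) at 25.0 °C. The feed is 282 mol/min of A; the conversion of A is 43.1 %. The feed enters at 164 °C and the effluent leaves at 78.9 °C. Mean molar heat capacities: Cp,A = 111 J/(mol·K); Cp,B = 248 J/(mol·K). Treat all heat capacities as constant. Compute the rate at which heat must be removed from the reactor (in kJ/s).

Extent of reaction ξ = 0.431 × 282 / 2 = 60.771 mol/min
Reaction term: ξ·ΔH°_rxn = 60.771 × -58.0 = -3524.7 kJ/min
Sensible, feed 164→25 °C: -4351 kJ/min
Outlet flows (mol/min): A 160.46, B 60.771
Sensible, products 25→78.9 °C: 1772.3 kJ/min
Q = ΔH = -6103.4 kJ/min = -101.72 kW
Heat removed = 101.72 kJ/s

Q_out = 102 kJ/s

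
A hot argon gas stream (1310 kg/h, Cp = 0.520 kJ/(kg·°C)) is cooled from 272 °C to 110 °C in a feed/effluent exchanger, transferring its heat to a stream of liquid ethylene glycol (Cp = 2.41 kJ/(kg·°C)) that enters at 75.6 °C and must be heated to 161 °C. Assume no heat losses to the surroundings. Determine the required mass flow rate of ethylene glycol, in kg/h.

Heat released by hot stream: Q = 1310 × 0.520 × (272 − 110) = 110350 kJ/h
Energy balance on cold side (adiabatic exchanger): Q = ṁ_c·Cp_c·(T_c,out − T_c,in)
ṁ_c = 110350 / [2.41 × (161 − 75.6)] = 536.19 kg/h

ṁ_c = 536 kg/h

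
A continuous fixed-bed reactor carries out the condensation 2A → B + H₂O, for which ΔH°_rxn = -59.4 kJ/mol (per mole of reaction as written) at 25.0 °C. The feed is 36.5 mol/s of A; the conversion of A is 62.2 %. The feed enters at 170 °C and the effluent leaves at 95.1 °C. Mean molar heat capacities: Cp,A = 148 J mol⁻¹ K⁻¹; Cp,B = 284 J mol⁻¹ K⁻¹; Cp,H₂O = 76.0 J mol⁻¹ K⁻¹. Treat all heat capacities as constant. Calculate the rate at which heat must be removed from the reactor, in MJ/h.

Q_out = 3700 MJ/h

Extent of reaction ξ = 0.622 × 36.5 / 2 = 11.351 mol/s
Reaction term: ξ·ΔH°_rxn = 11.351 × -59.4 = -674.28 kJ/s
Sensible, feed 170→25 °C: -783.29 kJ/s
Outlet flows (mol/s): A 13.797, B 11.351, H₂O 11.351
Sensible, products 25→95.1 °C: 429.61 kJ/s
Q = ΔH = -1028 kJ/s = -1028 kW
Heat removed = 3700.7 MJ/h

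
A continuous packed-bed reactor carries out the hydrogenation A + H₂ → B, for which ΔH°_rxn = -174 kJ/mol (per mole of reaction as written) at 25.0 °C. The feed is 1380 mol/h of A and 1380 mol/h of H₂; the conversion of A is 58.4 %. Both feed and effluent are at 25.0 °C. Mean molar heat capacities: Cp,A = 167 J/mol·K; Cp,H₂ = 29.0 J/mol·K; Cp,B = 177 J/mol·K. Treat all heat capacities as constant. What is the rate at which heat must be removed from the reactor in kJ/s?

Q_out = 39.0 kJ/s

Extent of reaction ξ = 0.584 × 1380 = 805.92 mol/h
Reaction term: ξ·ΔH°_rxn = 805.92 × -174 = -140230 kJ/h
Q = ΔH = -140230 kJ/h = -38.953 kW
Heat removed = 38.953 kJ/s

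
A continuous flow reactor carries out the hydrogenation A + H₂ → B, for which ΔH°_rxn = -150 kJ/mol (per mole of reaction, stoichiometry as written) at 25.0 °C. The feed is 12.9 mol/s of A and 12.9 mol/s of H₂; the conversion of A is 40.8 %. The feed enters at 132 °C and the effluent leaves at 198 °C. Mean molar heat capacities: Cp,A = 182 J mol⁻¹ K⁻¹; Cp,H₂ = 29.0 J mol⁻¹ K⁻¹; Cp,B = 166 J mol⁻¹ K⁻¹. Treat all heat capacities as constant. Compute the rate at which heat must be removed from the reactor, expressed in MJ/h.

Q_out = 2340 MJ/h

Extent of reaction ξ = 0.408 × 12.9 = 5.2632 mol/s
Reaction term: ξ·ΔH°_rxn = 5.2632 × -150 = -789.48 kJ/s
Sensible, feed 132→25 °C: -291.24 kJ/s
Outlet flows (mol/s): A 7.6368, H₂ 7.6368, B 5.2632
Sensible, products 25→198 °C: 429.91 kJ/s
Q = ΔH = -650.81 kJ/s = -650.81 kW
Heat removed = 2342.9 MJ/h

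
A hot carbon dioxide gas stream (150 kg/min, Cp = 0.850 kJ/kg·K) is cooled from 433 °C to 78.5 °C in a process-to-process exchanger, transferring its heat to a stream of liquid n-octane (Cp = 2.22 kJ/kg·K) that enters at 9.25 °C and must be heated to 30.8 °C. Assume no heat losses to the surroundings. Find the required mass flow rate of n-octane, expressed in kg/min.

ṁ_c = 945 kg/min

Heat released by hot stream: Q = 150 × 0.850 × (433 − 78.5) = 45199 kJ/min
Energy balance on cold side (adiabatic exchanger): Q = ṁ_c·Cp_c·(T_c,out − T_c,in)
ṁ_c = 45199 / [2.22 × (30.8 − 9.25)] = 944.77 kg/min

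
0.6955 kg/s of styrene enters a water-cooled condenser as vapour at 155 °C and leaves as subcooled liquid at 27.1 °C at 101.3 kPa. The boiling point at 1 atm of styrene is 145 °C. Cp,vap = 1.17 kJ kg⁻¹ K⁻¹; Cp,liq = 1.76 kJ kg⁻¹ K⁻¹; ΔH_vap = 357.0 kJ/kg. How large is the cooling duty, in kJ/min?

Q_c = 24000 kJ/min

vapour 155→145 °C: -11.7 kJ/kg
condensation at 145 °C: -357 kJ/kg
liquid 145→27.1 °C: -207.5 kJ/kg
Δh = -11.7 + -357 + -207.5 = -576.2 kJ/kg
Q = ṁ·Δh = 0.6955 kg/s × -576.2 kJ/kg = -400.75 kJ/s
|Q| = 400.75 kW = 24045 kJ/min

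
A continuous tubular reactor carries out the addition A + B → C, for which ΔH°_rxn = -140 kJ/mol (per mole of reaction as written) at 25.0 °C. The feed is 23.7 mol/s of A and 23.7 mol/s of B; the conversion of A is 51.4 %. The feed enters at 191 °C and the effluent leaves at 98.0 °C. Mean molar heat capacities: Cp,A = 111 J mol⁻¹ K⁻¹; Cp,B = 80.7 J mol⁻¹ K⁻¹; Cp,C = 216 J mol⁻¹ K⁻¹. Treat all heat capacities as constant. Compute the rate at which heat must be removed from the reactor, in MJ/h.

Extent of reaction ξ = 0.514 × 23.7 = 12.182 mol/s
Reaction term: ξ·ΔH°_rxn = 12.182 × -140 = -1705.5 kJ/s
Sensible, feed 191→25 °C: -754.19 kJ/s
Outlet flows (mol/s): A 11.518, B 11.518, C 12.182
Sensible, products 25→98.0 °C: 353.27 kJ/s
Q = ΔH = -2106.4 kJ/s = -2106.4 kW
Heat removed = 7582.9 MJ/h

Q_out = 7580 MJ/h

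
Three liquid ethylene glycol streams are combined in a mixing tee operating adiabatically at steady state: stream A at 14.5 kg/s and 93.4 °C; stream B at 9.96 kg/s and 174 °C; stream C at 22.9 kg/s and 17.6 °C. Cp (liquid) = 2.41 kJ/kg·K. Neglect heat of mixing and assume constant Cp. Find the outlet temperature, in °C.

Adiabatic, steady state ⇒ Σ ṁᵢCp,ᵢ(T_out − Tᵢ) = 0
T_out = Σ ṁᵢCp,ᵢTᵢ / Σ ṁᵢCp,ᵢ
      = 8411.8 / 114.14 = 73.699 °C

T_out = 73.7 °C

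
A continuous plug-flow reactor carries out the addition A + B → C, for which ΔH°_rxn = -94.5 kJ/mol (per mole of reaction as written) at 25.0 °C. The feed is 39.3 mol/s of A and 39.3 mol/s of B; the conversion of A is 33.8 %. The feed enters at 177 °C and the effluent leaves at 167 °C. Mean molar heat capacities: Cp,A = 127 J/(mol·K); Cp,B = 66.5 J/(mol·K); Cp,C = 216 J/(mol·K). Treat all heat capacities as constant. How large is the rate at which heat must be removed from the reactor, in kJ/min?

Extent of reaction ξ = 0.338 × 39.3 = 13.283 mol/s
Reaction term: ξ·ΔH°_rxn = 13.283 × -94.5 = -1255.3 kJ/s
Sensible, feed 177→25 °C: -1155.9 kJ/s
Outlet flows (mol/s): A 26.017, B 26.017, C 13.283
Sensible, products 25→167 °C: 1122.3 kJ/s
Q = ΔH = -1288.9 kJ/s = -1288.9 kW
Heat removed = 77333 kJ/min

Q_out = 77300 kJ/min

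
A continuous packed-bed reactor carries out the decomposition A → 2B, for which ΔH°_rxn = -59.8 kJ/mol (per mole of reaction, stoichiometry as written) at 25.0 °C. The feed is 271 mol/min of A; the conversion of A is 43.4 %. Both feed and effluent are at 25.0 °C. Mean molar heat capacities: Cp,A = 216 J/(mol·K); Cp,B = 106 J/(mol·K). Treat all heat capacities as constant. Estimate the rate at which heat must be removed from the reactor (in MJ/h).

Q_out = 422 MJ/h

Extent of reaction ξ = 0.434 × 271 = 117.61 mol/min
Reaction term: ξ·ΔH°_rxn = 117.61 × -59.8 = -7033.3 kJ/min
Q = ΔH = -7033.3 kJ/min = -117.22 kW
Heat removed = 422 MJ/h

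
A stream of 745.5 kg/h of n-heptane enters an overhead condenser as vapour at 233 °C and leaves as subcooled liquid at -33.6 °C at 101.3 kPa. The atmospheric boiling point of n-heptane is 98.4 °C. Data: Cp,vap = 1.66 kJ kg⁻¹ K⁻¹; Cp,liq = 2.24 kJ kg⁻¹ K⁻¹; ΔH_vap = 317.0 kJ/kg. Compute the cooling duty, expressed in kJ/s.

vapour 233→98.4 °C: -223.44 kJ/kg
condensation at 98.4 °C: -317 kJ/kg
liquid 98.4→-33.6 °C: -295.68 kJ/kg
Δh = -223.44 + -317 + -295.68 = -836.12 kJ/kg
Q = ṁ·Δh = 745.5 kg/h × -836.12 kJ/kg = -623320 kJ/h
|Q| = 173.15 kW

Q_c = 173 kJ/s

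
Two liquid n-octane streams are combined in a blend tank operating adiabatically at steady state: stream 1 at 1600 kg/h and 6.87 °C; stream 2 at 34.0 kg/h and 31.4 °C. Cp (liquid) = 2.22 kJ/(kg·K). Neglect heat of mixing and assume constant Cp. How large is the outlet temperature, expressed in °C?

T_out = 7.38 °C

Energy balance with Q = 0: Σ ṁᵢCp,ᵢ(T_out − Tᵢ) = 0
Σ ṁᵢCp,ᵢTᵢ = 1600×2.22×6.87 + 34.0×2.22×31.4 = 26772
Σ ṁᵢCp,ᵢ = 1600×2.22 + 34.0×2.22 = 3627.5
T_out = 26772 / 3627.5 = 7.3804 °C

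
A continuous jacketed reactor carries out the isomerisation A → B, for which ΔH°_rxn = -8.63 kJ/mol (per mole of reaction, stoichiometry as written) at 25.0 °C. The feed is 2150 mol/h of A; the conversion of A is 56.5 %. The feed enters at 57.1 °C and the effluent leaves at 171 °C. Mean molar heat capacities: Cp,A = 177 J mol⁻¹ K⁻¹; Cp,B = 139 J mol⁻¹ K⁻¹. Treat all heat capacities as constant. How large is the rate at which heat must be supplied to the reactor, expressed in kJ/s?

Q_in = 7.26 kJ/s

Extent of reaction ξ = 0.565 × 2150 = 1214.7 mol/h
Reaction term: ξ·ΔH°_rxn = 1214.7 × -8.63 = -10483 kJ/h
Sensible, feed 57.1→25 °C: -12216 kJ/h
Outlet flows (mol/h): A 935.25, B 1214.7
Sensible, products 25→171 °C: 48821 kJ/h
Q = ΔH = 26122 kJ/h = 7.2561 kW
Heat supplied = 7.2561 kJ/s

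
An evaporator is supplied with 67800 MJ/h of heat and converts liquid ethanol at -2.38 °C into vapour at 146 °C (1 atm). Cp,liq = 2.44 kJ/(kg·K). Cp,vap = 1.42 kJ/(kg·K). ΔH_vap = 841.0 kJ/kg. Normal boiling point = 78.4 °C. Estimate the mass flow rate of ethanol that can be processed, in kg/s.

ṁ = 16.6 kg/s

Δh = 2.44×(78.4−-2.38) + 841.0 + 1.42×(146−78.4) = 1134.1 kJ/kg
Q = 67800 MJ/h = 18833 kJ/s = 18833 kJ/s
ṁ = Q/Δh = 18833 / 1134.1 = 16.606 kg/s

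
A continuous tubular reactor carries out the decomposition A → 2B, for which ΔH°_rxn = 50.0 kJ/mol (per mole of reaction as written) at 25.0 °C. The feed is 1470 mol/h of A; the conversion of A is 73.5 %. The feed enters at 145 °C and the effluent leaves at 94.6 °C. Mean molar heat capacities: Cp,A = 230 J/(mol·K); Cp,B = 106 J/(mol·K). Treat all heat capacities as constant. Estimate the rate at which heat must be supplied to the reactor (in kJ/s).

Extent of reaction ξ = 0.735 × 1470 = 1080.5 mol/h
Reaction term: ξ·ΔH°_rxn = 1080.5 × 50.0 = 54022 kJ/h
Sensible, feed 145→25 °C: -40572 kJ/h
Outlet flows (mol/h): A 389.55, B 2160.9
Sensible, products 25→94.6 °C: 22178 kJ/h
Q = ΔH = 35629 kJ/h = 9.8969 kW
Heat supplied = 9.8969 kJ/s

Q_in = 9.90 kJ/s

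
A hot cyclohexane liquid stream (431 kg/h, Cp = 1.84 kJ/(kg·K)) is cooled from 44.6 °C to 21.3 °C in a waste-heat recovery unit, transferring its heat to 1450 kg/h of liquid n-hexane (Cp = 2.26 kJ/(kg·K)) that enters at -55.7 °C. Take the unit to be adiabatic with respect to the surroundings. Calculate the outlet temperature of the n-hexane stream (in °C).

T_c,out = -50.1 °C

Heat released by hot stream: Q = 431 × 1.84 × (44.6 − 21.3) = 18478 kJ/h
Energy balance on cold side (adiabatic exchanger): Q = ṁ_c·Cp_c·(T_c,out − T_c,in)
T_c,out = -55.7 + 18478/(1450 × 2.26) = -50.061 °C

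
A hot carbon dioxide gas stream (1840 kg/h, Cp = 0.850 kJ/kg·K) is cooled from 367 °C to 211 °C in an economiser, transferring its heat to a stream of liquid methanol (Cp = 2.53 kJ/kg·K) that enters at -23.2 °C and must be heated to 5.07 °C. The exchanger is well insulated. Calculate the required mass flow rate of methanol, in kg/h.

ṁ_c = 3410 kg/h

Heat released by hot stream: Q = 1840 × 0.850 × (367 − 211) = 243980 kJ/h
Energy balance on cold side (adiabatic exchanger): Q = ṁ_c·Cp_c·(T_c,out − T_c,in)
ṁ_c = 243980 / [2.53 × (5.07 − -23.2)] = 3411.3 kg/h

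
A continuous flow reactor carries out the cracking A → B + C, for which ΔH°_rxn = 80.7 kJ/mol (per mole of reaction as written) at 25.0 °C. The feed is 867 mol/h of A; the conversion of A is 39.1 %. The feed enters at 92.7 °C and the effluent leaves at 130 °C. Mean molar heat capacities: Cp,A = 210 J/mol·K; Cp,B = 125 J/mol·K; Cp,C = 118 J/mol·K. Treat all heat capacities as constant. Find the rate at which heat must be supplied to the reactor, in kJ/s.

Extent of reaction ξ = 0.391 × 867 = 339 mol/h
Reaction term: ξ·ΔH°_rxn = 339 × 80.7 = 27357 kJ/h
Sensible, feed 92.7→25 °C: -12326 kJ/h
Outlet flows (mol/h): A 528, B 339, C 339
Sensible, products 25→130 °C: 20292 kJ/h
Q = ΔH = 35323 kJ/h = 9.8119 kW
Heat supplied = 9.8119 kJ/s

Q_in = 9.81 kJ/s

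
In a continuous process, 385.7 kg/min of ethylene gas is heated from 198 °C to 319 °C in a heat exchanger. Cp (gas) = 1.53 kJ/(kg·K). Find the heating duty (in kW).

Q = ṁ·Cp·ΔT = 385.7 × 1.53 × (319 − 198) = 71405 kJ/min
Converting: 71405 / 60 s = 1190.1 kW

Q = 1190 kW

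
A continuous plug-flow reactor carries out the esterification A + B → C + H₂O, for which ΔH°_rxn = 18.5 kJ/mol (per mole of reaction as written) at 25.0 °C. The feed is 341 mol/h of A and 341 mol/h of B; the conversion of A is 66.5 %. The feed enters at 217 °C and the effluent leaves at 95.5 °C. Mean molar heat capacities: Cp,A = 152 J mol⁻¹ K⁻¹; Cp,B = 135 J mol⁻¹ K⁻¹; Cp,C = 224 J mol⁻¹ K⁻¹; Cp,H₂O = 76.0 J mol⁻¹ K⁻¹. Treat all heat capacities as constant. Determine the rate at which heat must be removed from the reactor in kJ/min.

Extent of reaction ξ = 0.665 × 341 = 226.77 mol/h
Reaction term: ξ·ΔH°_rxn = 226.77 × 18.5 = 4195.2 kJ/h
Sensible, feed 217→25 °C: -18790 kJ/h
Outlet flows (mol/h): A 114.23, B 114.23, C 226.77, H₂O 226.77
Sensible, products 25→95.5 °C: 7107.5 kJ/h
Q = ΔH = -7487.9 kJ/h = -2.08 kW
Heat removed = 124.8 kJ/min

Q_out = 125 kJ/min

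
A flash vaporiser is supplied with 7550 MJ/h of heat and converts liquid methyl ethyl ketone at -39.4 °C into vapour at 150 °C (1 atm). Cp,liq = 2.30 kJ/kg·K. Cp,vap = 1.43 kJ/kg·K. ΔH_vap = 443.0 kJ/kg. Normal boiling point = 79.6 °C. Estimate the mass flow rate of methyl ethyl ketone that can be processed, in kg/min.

ṁ = 154 kg/min

Δh = 2.30×(79.6−-39.4) + 443.0 + 1.43×(150−79.6) = 817.37 kJ/kg
Q = 7550 MJ/h = 2097.2 kJ/s = 125830 kJ/min
ṁ = Q/Δh = 125830 / 817.37 = 153.95 kg/min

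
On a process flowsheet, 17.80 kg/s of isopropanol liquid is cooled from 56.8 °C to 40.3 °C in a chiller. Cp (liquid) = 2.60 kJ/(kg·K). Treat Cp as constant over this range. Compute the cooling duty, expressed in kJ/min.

Q_c = 45800 kJ/min

Q = ṁ·Cp·ΔT = 17.80 × 2.60 × (40.3 − 56.8) = -763.62 kJ/s
Cooling duty = 45817 kJ/min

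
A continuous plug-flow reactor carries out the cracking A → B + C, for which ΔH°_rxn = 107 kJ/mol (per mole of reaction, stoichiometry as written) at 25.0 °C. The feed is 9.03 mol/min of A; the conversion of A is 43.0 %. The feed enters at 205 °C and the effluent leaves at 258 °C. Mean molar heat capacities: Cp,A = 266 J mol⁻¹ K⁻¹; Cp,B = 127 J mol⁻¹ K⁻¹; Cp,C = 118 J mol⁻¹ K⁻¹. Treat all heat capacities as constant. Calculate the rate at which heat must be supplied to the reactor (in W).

Extent of reaction ξ = 0.430 × 9.03 = 3.8829 mol/min
Reaction term: ξ·ΔH°_rxn = 3.8829 × 107 = 415.47 kJ/min
Sensible, feed 205→25 °C: -432.36 kJ/min
Outlet flows (mol/min): A 5.1471, B 3.8829, C 3.8829
Sensible, products 25→258 °C: 540.66 kJ/min
Q = ΔH = 523.78 kJ/min = 8.7296 kW
Heat supplied = 8729.6 W

Q_in = 8730 W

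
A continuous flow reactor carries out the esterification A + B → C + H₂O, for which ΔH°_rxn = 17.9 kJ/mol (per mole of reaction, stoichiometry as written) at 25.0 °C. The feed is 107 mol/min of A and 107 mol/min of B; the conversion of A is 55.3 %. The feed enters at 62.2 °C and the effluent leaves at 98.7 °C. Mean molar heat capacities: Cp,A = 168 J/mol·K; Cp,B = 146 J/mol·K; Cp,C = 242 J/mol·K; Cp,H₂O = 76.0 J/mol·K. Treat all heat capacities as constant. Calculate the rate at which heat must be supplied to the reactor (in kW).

Q_in = 38.4 kW

Extent of reaction ξ = 0.553 × 107 = 59.171 mol/min
Reaction term: ξ·ΔH°_rxn = 59.171 × 17.9 = 1059.2 kJ/min
Sensible, feed 62.2→25 °C: -1249.8 kJ/min
Outlet flows (mol/min): A 47.829, B 47.829, C 59.171, H₂O 59.171
Sensible, products 25→98.7 °C: 2493.6 kJ/min
Q = ΔH = 2302.9 kJ/min = 38.382 kW
Heat supplied = 38.382 kW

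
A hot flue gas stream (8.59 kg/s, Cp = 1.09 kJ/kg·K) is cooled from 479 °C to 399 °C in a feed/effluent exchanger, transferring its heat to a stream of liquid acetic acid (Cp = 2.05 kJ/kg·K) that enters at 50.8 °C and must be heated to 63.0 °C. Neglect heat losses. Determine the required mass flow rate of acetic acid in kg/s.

ṁ_c = 29.9 kg/s

Heat released by hot stream: Q = 8.59 × 1.09 × (479 − 399) = 749.05 kJ/s
Energy balance on cold side (adiabatic exchanger): Q = ṁ_c·Cp_c·(T_c,out − T_c,in)
ṁ_c = 749.05 / [2.05 × (63.0 − 50.8)] = 29.95 kg/s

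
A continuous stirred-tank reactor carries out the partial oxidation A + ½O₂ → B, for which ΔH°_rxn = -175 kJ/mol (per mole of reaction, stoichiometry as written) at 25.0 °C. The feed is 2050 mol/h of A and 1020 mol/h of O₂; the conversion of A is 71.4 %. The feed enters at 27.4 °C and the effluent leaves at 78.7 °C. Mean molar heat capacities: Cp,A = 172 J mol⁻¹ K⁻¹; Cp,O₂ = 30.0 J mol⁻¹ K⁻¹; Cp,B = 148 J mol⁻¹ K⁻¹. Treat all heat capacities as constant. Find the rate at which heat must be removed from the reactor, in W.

Q_out = 66500 W

Extent of reaction ξ = 0.714 × 2050 = 1463.7 mol/h
Reaction term: ξ·ΔH°_rxn = 1463.7 × -175 = -256150 kJ/h
Sensible, feed 27.4→25 °C: -919.68 kJ/h
Outlet flows (mol/h): A 586.3, O₂ 288.15, B 1463.7
Sensible, products 25→78.7 °C: 17512 kJ/h
Q = ΔH = -239550 kJ/h = -66.543 kW
Heat removed = 66543 W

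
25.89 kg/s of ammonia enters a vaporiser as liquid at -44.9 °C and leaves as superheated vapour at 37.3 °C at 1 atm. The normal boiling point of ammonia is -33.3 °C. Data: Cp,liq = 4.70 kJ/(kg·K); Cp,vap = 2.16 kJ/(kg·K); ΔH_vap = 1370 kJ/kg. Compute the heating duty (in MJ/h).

Q = 147000 MJ/h

liquid -44.9→-33.3 °C: 54.52 kJ/kg
vaporisation at -33.3 °C: 1370 kJ/kg
vapour -33.3→37.3 °C: 152.5 kJ/kg
Δh = 54.52 + 1370 + 152.5 = 1577 kJ/kg
Q = ṁ·Δh = 25.89 kg/s × 1577 kJ/kg = 40829 kJ/s
|Q| = 40829 kW = 146980 MJ/h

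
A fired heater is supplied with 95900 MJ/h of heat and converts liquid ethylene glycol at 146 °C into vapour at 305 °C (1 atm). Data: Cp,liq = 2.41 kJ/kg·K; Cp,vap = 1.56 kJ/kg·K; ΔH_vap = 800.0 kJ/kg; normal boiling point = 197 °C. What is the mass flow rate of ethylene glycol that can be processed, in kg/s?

ṁ = 24.4 kg/s

Δh = 2.41×(197−146) + 800.0 + 1.56×(305−197) = 1091.4 kJ/kg
Q = 95900 MJ/h = 26639 kJ/s = 26639 kJ/s
ṁ = Q/Δh = 26639 / 1091.4 = 24.408 kg/s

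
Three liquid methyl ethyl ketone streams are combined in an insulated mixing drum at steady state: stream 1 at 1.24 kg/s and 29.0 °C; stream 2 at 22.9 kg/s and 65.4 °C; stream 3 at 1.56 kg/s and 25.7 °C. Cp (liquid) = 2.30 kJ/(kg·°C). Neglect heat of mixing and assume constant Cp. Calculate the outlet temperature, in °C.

Energy balance with Q = 0: Σ ṁᵢCp,ᵢ(T_out − Tᵢ) = 0
T_out = Σ ṁᵢCp,ᵢTᵢ / Σ ṁᵢCp,ᵢ
      = 3619.5 / 59.11 = 61.234 °C

T_out = 61.2 °C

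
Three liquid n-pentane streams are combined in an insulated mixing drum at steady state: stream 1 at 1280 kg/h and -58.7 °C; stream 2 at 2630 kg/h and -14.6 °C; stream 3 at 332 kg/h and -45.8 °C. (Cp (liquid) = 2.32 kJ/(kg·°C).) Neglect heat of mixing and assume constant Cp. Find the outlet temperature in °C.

Adiabatic, steady state ⇒ Σ ṁᵢCp,ᵢ(T_out − Tᵢ) = 0
T_out = Σ ṁᵢCp,ᵢTᵢ / Σ ṁᵢCp,ᵢ
      = -298680 / 9841.4 = -30.349 °C

T_out = -30.3 °C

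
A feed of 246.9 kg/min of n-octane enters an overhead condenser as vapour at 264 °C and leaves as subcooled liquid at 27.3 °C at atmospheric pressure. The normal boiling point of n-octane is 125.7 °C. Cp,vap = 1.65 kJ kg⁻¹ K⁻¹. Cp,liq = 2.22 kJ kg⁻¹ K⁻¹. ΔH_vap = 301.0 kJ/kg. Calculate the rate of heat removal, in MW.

vapour 264→125.7 °C: -228.19 kJ/kg
condensation at 125.7 °C: -301 kJ/kg
liquid 125.7→27.3 °C: -218.45 kJ/kg
Δh = -228.19 + -301 + -218.45 = -747.64 kJ/kg
Q = ṁ·Δh = 246.9 kg/min × -747.64 kJ/kg = -184590 kJ/min
|Q| = 3076.6 kW = 3.0766 MW

Q_c = 3.08 MW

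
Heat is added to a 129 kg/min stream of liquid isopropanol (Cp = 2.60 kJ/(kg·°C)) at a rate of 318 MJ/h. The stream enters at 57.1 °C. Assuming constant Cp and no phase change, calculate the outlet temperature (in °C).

Q = 318 MJ/h = 5300 kJ/min
ΔT = Q/(ṁ·Cp) = 5300/(129×2.60) = 15.802 K
T_out = 57.1 + 15.802 = 72.902 °C

T_out = 72.9 °C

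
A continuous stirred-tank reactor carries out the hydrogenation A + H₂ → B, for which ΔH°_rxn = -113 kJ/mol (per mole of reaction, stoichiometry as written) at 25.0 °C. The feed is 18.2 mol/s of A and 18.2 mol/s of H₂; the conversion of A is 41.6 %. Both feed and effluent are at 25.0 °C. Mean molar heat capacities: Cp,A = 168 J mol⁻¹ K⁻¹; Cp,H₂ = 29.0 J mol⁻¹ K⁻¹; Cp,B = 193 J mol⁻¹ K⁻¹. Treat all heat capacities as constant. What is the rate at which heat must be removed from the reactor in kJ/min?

Extent of reaction ξ = 0.416 × 18.2 = 7.5712 mol/s
Reaction term: ξ·ΔH°_rxn = 7.5712 × -113 = -855.55 kJ/s
Q = ΔH = -855.55 kJ/s = -855.55 kW
Heat removed = 51333 kJ/min

Q_out = 51300 kJ/min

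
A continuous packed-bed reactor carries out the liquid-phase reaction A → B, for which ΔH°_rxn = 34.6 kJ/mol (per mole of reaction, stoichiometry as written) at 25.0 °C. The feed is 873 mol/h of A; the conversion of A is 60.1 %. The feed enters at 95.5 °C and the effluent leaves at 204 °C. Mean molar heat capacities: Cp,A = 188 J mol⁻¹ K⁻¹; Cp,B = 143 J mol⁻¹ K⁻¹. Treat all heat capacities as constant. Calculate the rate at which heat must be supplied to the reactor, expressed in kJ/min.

Extent of reaction ξ = 0.601 × 873 = 524.67 mol/h
Reaction term: ξ·ΔH°_rxn = 524.67 × 34.6 = 18154 kJ/h
Sensible, feed 95.5→25 °C: -11571 kJ/h
Outlet flows (mol/h): A 348.33, B 524.67
Sensible, products 25→204 °C: 25152 kJ/h
Q = ΔH = 31735 kJ/h = 8.8152 kW
Heat supplied = 528.91 kJ/min

Q_in = 529 kJ/min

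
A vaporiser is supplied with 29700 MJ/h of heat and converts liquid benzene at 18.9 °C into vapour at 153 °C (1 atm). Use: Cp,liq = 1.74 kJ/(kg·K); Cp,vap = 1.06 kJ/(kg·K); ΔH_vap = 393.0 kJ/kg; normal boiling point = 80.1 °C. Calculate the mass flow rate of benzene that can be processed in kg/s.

Δh = 1.74×(80.1−18.9) + 393.0 + 1.06×(153−80.1) = 576.76 kJ/kg
Q = 29700 MJ/h = 8250 kJ/s = 8250 kJ/s
ṁ = Q/Δh = 8250 / 576.76 = 14.304 kg/s

ṁ = 14.3 kg/s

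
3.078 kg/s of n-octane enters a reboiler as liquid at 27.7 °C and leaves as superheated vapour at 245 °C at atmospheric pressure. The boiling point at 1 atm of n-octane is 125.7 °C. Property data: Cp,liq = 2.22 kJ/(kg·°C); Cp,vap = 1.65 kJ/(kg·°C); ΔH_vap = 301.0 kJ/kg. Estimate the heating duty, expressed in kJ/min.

Q = 132000 kJ/min

liquid 27.7→125.7 °C: 217.56 kJ/kg
vaporisation at 125.7 °C: 301 kJ/kg
vapour 125.7→245 °C: 196.84 kJ/kg
Δh = 217.56 + 301 + 196.84 = 715.4 kJ/kg
Q = ṁ·Δh = 3.078 kg/s × 715.4 kJ/kg = 2202 kJ/s
|Q| = 2202 kW = 132120 kJ/min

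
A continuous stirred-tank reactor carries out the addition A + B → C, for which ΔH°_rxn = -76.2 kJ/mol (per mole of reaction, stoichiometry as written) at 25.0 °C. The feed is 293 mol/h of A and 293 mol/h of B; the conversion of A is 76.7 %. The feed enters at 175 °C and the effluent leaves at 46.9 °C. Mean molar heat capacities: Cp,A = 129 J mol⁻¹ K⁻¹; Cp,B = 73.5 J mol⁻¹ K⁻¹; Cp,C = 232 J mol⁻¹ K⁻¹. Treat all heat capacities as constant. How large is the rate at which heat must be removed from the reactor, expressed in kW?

Extent of reaction ξ = 0.767 × 293 = 224.73 mol/h
Reaction term: ξ·ΔH°_rxn = 224.73 × -76.2 = -17125 kJ/h
Sensible, feed 175→25 °C: -8899.9 kJ/h
Outlet flows (mol/h): A 68.269, B 68.269, C 224.73
Sensible, products 25→46.9 °C: 1444.6 kJ/h
Q = ΔH = -24580 kJ/h = -6.8277 kW
Heat removed = 6.8277 kW

Q_out = 6.83 kW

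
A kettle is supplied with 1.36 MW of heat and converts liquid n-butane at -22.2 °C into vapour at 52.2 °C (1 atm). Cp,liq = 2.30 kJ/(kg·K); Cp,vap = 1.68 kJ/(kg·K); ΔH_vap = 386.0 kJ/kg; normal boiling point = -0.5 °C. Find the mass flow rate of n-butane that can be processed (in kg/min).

ṁ = 156 kg/min

Δh = 2.30×(-0.5−-22.2) + 386.0 + 1.68×(52.2−-0.5) = 524.45 kJ/kg
Q = 1.36 MW = 1360 kJ/s = 81600 kJ/min
ṁ = Q/Δh = 81600 / 524.45 = 155.59 kg/min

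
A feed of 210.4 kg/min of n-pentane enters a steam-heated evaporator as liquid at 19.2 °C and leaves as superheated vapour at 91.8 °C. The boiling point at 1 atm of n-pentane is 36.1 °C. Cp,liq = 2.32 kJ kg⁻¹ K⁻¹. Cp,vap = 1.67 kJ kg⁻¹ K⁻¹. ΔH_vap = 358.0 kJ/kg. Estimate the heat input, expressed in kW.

Q = 1720 kW

liquid 19.2→36.1 °C: 39.208 kJ/kg
vaporisation at 36.1 °C: 358 kJ/kg
vapour 36.1→91.8 °C: 93.019 kJ/kg
Δh = 39.208 + 358 + 93.019 = 490.23 kJ/kg
Q = ṁ·Δh = 210.4 kg/min × 490.23 kJ/kg = 103140 kJ/min
|Q| = 1719.1 kW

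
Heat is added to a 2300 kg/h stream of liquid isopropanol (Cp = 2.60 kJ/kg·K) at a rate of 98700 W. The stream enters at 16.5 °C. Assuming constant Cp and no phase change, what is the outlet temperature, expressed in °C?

Q = 98700 W = 355320 kJ/h
ΔT = Q/(ṁ·Cp) = 355320/(2300×2.60) = 59.418 K
T_out = 16.5 + 59.418 = 75.918 °C

T_out = 75.9 °C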